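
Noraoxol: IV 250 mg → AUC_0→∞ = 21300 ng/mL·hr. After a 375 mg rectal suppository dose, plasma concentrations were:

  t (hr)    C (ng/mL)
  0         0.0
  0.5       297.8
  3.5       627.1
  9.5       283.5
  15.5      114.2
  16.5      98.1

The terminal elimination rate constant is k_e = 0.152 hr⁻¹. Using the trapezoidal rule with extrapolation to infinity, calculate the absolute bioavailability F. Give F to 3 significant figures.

F = 0.192

Trapezoidal AUC_0→16.5 (rectal suppository):
  [0→0.5]: (0.0+297.8)/2 × 0.5 = 74.45
  [0.5→3.5]: (297.8+627.1)/2 × 3 = 1387.35
  [3.5→9.5]: (627.1+283.5)/2 × 6 = 2731.8
  [9.5→15.5]: (283.5+114.2)/2 × 6 = 1193.1
  [15.5→16.5]: (114.2+98.1)/2 × 1 = 106.15
  Sum = 5492.85 ng/mL·hr
Tail: C_last/k_e = 98.1/0.152 = 645.395
AUC_0→∞ (rectal suppository) = 5492.85 + 645.395 = 6138.245 ng/mL·hr
F = (AUC_ev/D_ev)/(AUC_iv/D_iv) = (6138.245/375)/(21300/250) = 16.3687/85.2 = 0.1921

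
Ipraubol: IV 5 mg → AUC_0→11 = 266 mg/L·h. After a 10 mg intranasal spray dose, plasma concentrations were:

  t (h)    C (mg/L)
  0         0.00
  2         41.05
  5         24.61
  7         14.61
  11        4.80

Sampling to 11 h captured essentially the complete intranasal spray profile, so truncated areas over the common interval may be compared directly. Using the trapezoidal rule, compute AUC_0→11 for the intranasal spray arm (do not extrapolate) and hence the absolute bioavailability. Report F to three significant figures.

Trapezoidal AUC_0→11 (intranasal spray):
  [0→2]: (0.00+41.05)/2 × 2 = 41.05
  [2→5]: (41.05+24.61)/2 × 3 = 98.49
  [5→7]: (24.61+14.61)/2 × 2 = 39.22
  [7→11]: (14.61+4.80)/2 × 4 = 38.82
  Sum = 217.58 mg/L·h
F = (AUC_ev/D_ev)/(AUC_iv/D_iv) = (217.58/10)/(266/5) = 21.758/53.2 = 0.4090

F = 0.409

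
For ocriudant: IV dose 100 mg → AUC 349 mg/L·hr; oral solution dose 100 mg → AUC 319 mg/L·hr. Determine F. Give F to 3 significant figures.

F = 0.914

F = (AUC_ev / D_ev) / (AUC_iv / D_iv)
  = (319/100) / (349/100)
  = 3.19 / 3.49 = 0.9140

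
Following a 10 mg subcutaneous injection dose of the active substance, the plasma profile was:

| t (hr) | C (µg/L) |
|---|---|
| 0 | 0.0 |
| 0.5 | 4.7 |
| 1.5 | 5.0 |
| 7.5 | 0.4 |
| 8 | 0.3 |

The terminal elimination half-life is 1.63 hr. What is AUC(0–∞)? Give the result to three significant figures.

Trapezoidal AUC_0→8:
  [0→0.5]: (0.0+4.7)/2 × 0.5 = 1.175
  [0.5→1.5]: (4.7+5.0)/2 × 1 = 4.85
  [1.5→7.5]: (5.0+0.4)/2 × 6 = 16.2
  [7.5→8]: (0.4+0.3)/2 × 0.5 = 0.175
  Sum = 22.4 µg/L·hr
k_e = ln2 / t½ = 0.693147 / 1.63 = 0.4252 hr^-1
Extrapolated tail: C_last / k_e = 0.3 / 0.4252 = 0.706
AUC_0→∞ = 22.4 + 0.706 = 23.106 µg/L·hr

AUC = 23.1 µg/L·hr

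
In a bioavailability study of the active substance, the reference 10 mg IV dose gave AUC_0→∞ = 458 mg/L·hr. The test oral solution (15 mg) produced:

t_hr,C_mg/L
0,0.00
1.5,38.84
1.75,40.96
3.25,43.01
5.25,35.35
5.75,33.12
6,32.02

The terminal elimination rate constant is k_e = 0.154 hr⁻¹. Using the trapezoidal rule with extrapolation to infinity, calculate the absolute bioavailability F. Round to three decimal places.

F = 0.602

Trapezoidal AUC_0→6 (oral solution):
  [0→1.5]: (0.00+38.84)/2 × 1.5 = 29.13
  [1.5→1.75]: (38.84+40.96)/2 × 0.25 = 9.975
  [1.75→3.25]: (40.96+43.01)/2 × 1.5 = 62.9775
  [3.25→5.25]: (43.01+35.35)/2 × 2 = 78.36
  [5.25→5.75]: (35.35+33.12)/2 × 0.5 = 17.1175
  [5.75→6]: (33.12+32.02)/2 × 0.25 = 8.1425
  Sum = 205.7025 mg/L·hr
Tail: C_last/k_e = 32.02/0.154 = 207.922
AUC_0→∞ (oral solution) = 205.7025 + 207.922 = 413.6245 mg/L·hr
F = (AUC_ev/D_ev)/(AUC_iv/D_iv) = (413.6245/15)/(458/10) = 27.575/45.8 = 0.6021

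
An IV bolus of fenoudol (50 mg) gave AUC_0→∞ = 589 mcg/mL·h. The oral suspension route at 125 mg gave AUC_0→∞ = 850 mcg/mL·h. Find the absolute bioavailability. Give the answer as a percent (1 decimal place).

F = (AUC_ev / D_ev) / (AUC_iv / D_iv)
  = (850/125) / (589/50)
  = 6.8 / 11.78 = 0.5772
  = 57.72%

F = 57.7%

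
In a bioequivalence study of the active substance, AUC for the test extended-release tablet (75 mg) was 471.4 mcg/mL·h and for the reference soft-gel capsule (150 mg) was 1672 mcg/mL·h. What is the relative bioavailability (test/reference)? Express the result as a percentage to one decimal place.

F_rel = 56.4%

F_rel = (AUC_test/D_test) / (AUC_ref/D_ref)
      = (471.4/75) / (1672/150)
      = 6.28533 / 11.1467 = 0.5639 = 56.39%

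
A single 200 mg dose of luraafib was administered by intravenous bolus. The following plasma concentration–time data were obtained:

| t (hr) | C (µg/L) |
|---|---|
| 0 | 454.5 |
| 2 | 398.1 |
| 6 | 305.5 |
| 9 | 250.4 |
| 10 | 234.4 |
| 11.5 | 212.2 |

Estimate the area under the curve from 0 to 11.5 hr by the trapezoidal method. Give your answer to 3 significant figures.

Trapezoidal AUC_0→11.5:
  [0→2]: (454.5+398.1)/2 × 2 = 852.6
  [2→6]: (398.1+305.5)/2 × 4 = 1407.2
  [6→9]: (305.5+250.4)/2 × 3 = 833.85
  [9→10]: (250.4+234.4)/2 × 1 = 242.4
  [10→11.5]: (234.4+212.2)/2 × 1.5 = 334.95
  Sum = 3671.0 µg/L·hr

AUC = 3670 µg/L·hr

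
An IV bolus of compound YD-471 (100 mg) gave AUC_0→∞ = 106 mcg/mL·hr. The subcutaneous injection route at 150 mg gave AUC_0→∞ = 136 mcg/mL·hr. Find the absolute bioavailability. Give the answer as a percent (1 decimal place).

F = 85.5%

F = (AUC_ev / D_ev) / (AUC_iv / D_iv)
  = (136/150) / (106/100)
  = 0.906667 / 1.06 = 0.8553
  = 85.53%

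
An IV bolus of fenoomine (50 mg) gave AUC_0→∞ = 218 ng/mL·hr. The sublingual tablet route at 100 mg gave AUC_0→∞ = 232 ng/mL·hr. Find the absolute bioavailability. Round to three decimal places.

F = (AUC_ev / D_ev) / (AUC_iv / D_iv)
  = (232/100) / (218/50)
  = 2.32 / 4.36 = 0.5321

F = 0.532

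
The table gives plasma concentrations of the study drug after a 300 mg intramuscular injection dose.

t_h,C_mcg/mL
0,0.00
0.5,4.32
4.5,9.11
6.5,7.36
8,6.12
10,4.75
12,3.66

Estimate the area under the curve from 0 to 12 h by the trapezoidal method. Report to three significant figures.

Trapezoidal AUC_0→12:
  [0→0.5]: (0.00+4.32)/2 × 0.5 = 1.08
  [0.5→4.5]: (4.32+9.11)/2 × 4 = 26.86
  [4.5→6.5]: (9.11+7.36)/2 × 2 = 16.47
  [6.5→8]: (7.36+6.12)/2 × 1.5 = 10.11
  [8→10]: (6.12+4.75)/2 × 2 = 10.87
  [10→12]: (4.75+3.66)/2 × 2 = 8.41
  Sum = 73.8 mcg/mL·h

AUC = 73.8 mcg/mL·h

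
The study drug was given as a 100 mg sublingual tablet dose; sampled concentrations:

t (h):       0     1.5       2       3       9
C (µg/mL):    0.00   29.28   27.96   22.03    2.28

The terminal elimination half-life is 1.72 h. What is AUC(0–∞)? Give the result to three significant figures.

Trapezoidal AUC_0→9:
  [0→1.5]: (0.00+29.28)/2 × 1.5 = 21.96
  [1.5→2]: (29.28+27.96)/2 × 0.5 = 14.31
  [2→3]: (27.96+22.03)/2 × 1 = 24.995
  [3→9]: (22.03+2.28)/2 × 6 = 72.93
  Sum = 134.195 µg/mL·h
k_e = ln2 / t½ = 0.693147 / 1.72 = 0.4030 h^-1
Extrapolated tail: C_last / k_e = 2.28 / 0.403 = 5.658
AUC_0→∞ = 134.195 + 5.658 = 139.853 µg/mL·h

AUC = 140 µg/mL·h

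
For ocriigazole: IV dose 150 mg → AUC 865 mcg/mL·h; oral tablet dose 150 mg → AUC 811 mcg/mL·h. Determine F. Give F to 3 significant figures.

F = (AUC_ev / D_ev) / (AUC_iv / D_iv)
  = (811/150) / (865/150)
  = 5.40667 / 5.76667 = 0.9376

F = 0.938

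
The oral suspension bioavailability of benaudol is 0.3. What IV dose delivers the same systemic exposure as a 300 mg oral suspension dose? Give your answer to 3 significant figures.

Systemic exposure from an extravascular dose = F × D_ev, so the equivalent IV dose is F × D_ev.
D_iv = F × D_ev = 0.3 × 300 = 90 mg

D_iv = 90.0 mg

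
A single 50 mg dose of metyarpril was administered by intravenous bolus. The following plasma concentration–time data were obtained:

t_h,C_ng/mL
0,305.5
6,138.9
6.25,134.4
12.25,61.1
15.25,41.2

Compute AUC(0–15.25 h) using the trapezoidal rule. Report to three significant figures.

AUC = 2110 ng/mL·h

Trapezoidal AUC_0→15.25:
  [0→6]: (305.5+138.9)/2 × 6 = 1333.2
  [6→6.25]: (138.9+134.4)/2 × 0.25 = 34.1625
  [6.25→12.25]: (134.4+61.1)/2 × 6 = 586.5
  [12.25→15.25]: (61.1+41.2)/2 × 3 = 153.45
  Sum = 2107.3125 ng/mL·h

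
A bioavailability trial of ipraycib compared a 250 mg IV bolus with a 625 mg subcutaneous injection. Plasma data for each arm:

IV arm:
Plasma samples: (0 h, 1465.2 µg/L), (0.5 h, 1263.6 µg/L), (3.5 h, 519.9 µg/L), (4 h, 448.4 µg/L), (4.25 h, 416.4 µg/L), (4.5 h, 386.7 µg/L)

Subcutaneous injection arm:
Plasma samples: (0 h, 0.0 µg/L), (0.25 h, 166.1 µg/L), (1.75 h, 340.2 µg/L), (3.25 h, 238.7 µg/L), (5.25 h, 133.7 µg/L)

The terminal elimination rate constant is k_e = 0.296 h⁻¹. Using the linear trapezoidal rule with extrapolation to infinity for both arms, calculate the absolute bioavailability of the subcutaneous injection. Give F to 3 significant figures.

F = 0.130

Trapezoidal AUC_0→4.5 (IV):
  [0→0.5]: (1465.2+1263.6)/2 × 0.5 = 682.2
  [0.5→3.5]: (1263.6+519.9)/2 × 3 = 2675.25
  [3.5→4]: (519.9+448.4)/2 × 0.5 = 242.075
  [4→4.25]: (448.4+416.4)/2 × 0.25 = 108.1
  [4.25→4.5]: (416.4+386.7)/2 × 0.25 = 100.3875
  Sum = 3808.0125 µg/L·h
IV tail: 386.7/0.296 = 1306.419; AUC_iv,0→∞ = 3808.0125 + 1306.419 = 5114.4315 µg/L·h
Trapezoidal AUC_0→5.25 (subcutaneous injection):
  [0→0.25]: (0.0+166.1)/2 × 0.25 = 20.7625
  [0.25→1.75]: (166.1+340.2)/2 × 1.5 = 379.725
  [1.75→3.25]: (340.2+238.7)/2 × 1.5 = 434.175
  [3.25→5.25]: (238.7+133.7)/2 × 2 = 372.4
  Sum = 1207.0625 µg/L·h
subcutaneous injection tail: 133.7/0.296 = 451.689; AUC_ev,0→∞ = 1207.0625 + 451.689 = 1658.7515 µg/L·h
F = (AUC_ev/D_ev)/(AUC_iv/D_iv) = (1658.7515/625)/(5114.4315/250) = 2.6540024/20.457726 = 0.1297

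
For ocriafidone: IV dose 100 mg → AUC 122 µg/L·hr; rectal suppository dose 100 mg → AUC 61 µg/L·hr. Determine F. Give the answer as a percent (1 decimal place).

F = 50.0%

F = (AUC_ev / D_ev) / (AUC_iv / D_iv)
  = (61/100) / (122/100)
  = 0.61 / 1.22 = 0.5000
  = 50.00%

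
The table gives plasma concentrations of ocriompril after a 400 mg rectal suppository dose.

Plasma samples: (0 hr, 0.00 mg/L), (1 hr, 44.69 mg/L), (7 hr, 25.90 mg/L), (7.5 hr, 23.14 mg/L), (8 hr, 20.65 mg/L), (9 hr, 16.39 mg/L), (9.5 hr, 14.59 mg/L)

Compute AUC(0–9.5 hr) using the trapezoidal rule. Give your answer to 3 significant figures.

AUC = 284 mg/L·hr

Trapezoidal AUC_0→9.5:
  [0→1]: (0.00+44.69)/2 × 1 = 22.345
  [1→7]: (44.69+25.90)/2 × 6 = 211.77
  [7→7.5]: (25.90+23.14)/2 × 0.5 = 12.26
  [7.5→8]: (23.14+20.65)/2 × 0.5 = 10.9475
  [8→9]: (20.65+16.39)/2 × 1 = 18.52
  [9→9.5]: (16.39+14.59)/2 × 0.5 = 7.745
  Sum = 283.5875 mg/L·hr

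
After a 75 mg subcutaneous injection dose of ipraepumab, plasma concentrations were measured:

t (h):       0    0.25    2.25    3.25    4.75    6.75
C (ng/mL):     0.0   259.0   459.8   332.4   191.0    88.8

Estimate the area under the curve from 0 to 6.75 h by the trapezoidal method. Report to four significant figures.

Trapezoidal AUC_0→6.75:
  [0→0.25]: (0.0+259.0)/2 × 0.25 = 32.375
  [0.25→2.25]: (259.0+459.8)/2 × 2 = 718.8
  [2.25→3.25]: (459.8+332.4)/2 × 1 = 396.1
  [3.25→4.75]: (332.4+191.0)/2 × 1.5 = 392.55
  [4.75→6.75]: (191.0+88.8)/2 × 2 = 279.8
  Sum = 1819.625 ng/mL·h

AUC = 1820 ng/mL·h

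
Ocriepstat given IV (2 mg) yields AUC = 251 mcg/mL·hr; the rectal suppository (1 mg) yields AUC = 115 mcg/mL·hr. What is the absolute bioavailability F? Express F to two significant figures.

F = (AUC_ev / D_ev) / (AUC_iv / D_iv)
  = (115/1) / (251/2)
  = 115 / 125.5 = 0.9163

F = 0.92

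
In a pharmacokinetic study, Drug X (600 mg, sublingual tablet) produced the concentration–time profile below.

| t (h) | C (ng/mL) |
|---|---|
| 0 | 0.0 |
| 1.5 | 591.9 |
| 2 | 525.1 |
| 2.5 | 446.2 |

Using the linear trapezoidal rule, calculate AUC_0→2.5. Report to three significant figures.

AUC = 966 ng/mL·h

Trapezoidal AUC_0→2.5:
  [0→1.5]: (0.0+591.9)/2 × 1.5 = 443.925
  [1.5→2]: (591.9+525.1)/2 × 0.5 = 279.25
  [2→2.5]: (525.1+446.2)/2 × 0.5 = 242.825
  Sum = 966.0 ng/mL·h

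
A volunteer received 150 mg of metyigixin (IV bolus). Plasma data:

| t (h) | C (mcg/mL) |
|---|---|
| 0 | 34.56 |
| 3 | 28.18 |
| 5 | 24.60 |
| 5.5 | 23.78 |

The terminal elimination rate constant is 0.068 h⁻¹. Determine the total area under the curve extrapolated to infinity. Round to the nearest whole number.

Trapezoidal AUC_0→5.5:
  [0→3]: (34.56+28.18)/2 × 3 = 94.11
  [3→5]: (28.18+24.60)/2 × 2 = 52.78
  [5→5.5]: (24.60+23.78)/2 × 0.5 = 12.095
  Sum = 158.985 mcg/mL·h
Extrapolated tail: C_last / k_e = 23.78 / 0.068 = 349.706
AUC_0→∞ = 158.985 + 349.706 = 508.691 mcg/mL·h

AUC = 509 mcg/mL·h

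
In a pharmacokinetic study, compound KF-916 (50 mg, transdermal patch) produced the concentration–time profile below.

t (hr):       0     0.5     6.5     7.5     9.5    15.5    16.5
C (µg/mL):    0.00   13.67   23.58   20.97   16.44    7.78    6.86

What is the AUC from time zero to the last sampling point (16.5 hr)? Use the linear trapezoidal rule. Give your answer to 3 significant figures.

AUC = 255 µg/mL·hr

Trapezoidal AUC_0→16.5:
  [0→0.5]: (0.00+13.67)/2 × 0.5 = 3.4175
  [0.5→6.5]: (13.67+23.58)/2 × 6 = 111.75
  [6.5→7.5]: (23.58+20.97)/2 × 1 = 22.275
  [7.5→9.5]: (20.97+16.44)/2 × 2 = 37.41
  [9.5→15.5]: (16.44+7.78)/2 × 6 = 72.66
  [15.5→16.5]: (7.78+6.86)/2 × 1 = 7.32
  Sum = 254.8325 µg/mL·hr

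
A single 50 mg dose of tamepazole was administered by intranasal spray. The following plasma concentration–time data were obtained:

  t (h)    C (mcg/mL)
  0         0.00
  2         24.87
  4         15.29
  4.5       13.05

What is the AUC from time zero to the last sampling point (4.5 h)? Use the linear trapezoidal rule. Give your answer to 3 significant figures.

Trapezoidal AUC_0→4.5:
  [0→2]: (0.00+24.87)/2 × 2 = 24.87
  [2→4]: (24.87+15.29)/2 × 2 = 40.16
  [4→4.5]: (15.29+13.05)/2 × 0.5 = 7.085
  Sum = 72.115 mcg/mL·h

AUC = 72.1 mcg/mL·h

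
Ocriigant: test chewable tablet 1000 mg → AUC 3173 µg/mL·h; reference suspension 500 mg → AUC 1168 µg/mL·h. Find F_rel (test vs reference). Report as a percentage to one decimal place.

F_rel = 135.8%

F_rel = (AUC_test/D_test) / (AUC_ref/D_ref)
      = (3173/1000) / (1168/500)
      = 3.173 / 2.336 = 1.3583 = 135.83%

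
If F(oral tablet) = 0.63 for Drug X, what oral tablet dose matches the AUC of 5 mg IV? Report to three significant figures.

For equal systemic exposure: F × D_ev = D_iv
D_ev = D_iv / F = 5 / 0.63 = 7.93651 mg

D_oral = 7.94 mg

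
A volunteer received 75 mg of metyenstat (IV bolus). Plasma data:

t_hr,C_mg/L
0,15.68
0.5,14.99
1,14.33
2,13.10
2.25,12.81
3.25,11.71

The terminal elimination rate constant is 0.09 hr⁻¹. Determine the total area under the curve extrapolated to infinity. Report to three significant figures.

AUC = 174 mg/L·hr

Trapezoidal AUC_0→3.25:
  [0→0.5]: (15.68+14.99)/2 × 0.5 = 7.6675
  [0.5→1]: (14.99+14.33)/2 × 0.5 = 7.33
  [1→2]: (14.33+13.10)/2 × 1 = 13.715
  [2→2.25]: (13.10+12.81)/2 × 0.25 = 3.23875
  [2.25→3.25]: (12.81+11.71)/2 × 1 = 12.26
  Sum = 44.21125 mg/L·hr
Extrapolated tail: C_last / k_e = 11.71 / 0.09 = 130.111
AUC_0→∞ = 44.21125 + 130.111 = 174.32225 mg/L·hr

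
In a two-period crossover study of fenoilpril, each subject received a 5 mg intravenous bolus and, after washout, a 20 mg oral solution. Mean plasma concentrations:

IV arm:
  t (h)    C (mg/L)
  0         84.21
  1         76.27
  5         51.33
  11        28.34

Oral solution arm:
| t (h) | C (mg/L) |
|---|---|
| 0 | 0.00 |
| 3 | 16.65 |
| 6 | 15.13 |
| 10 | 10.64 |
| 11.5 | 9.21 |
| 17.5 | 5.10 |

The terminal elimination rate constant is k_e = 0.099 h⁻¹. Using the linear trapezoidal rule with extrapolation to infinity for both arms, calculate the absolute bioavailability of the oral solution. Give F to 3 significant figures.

F = 0.0678

Trapezoidal AUC_0→11 (IV):
  [0→1]: (84.21+76.27)/2 × 1 = 80.24
  [1→5]: (76.27+51.33)/2 × 4 = 255.2
  [5→11]: (51.33+28.34)/2 × 6 = 239.01
  Sum = 574.45 mg/L·h
IV tail: 28.34/0.099 = 286.263; AUC_iv,0→∞ = 574.45 + 286.263 = 860.713 mg/L·h
Trapezoidal AUC_0→17.5 (oral solution):
  [0→3]: (0.00+16.65)/2 × 3 = 24.975
  [3→6]: (16.65+15.13)/2 × 3 = 47.67
  [6→10]: (15.13+10.64)/2 × 4 = 51.54
  [10→11.5]: (10.64+9.21)/2 × 1.5 = 14.8875
  [11.5→17.5]: (9.21+5.10)/2 × 6 = 42.93
  Sum = 182.0025 mg/L·h
oral solution tail: 5.10/0.099 = 51.515; AUC_ev,0→∞ = 182.0025 + 51.515 = 233.5175 mg/L·h
F = (AUC_ev/D_ev)/(AUC_iv/D_iv) = (233.5175/20)/(860.713/5) = 11.675875/172.1426 = 0.0678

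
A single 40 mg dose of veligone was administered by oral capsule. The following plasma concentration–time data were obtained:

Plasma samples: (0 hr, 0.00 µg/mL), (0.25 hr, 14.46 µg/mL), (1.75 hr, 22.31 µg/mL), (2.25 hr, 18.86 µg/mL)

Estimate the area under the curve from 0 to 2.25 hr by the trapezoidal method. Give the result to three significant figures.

AUC = 39.7 µg/mL·hr

Trapezoidal AUC_0→2.25:
  [0→0.25]: (0.00+14.46)/2 × 0.25 = 1.8075
  [0.25→1.75]: (14.46+22.31)/2 × 1.5 = 27.5775
  [1.75→2.25]: (22.31+18.86)/2 × 0.5 = 10.2925
  Sum = 39.6775 µg/mL·hr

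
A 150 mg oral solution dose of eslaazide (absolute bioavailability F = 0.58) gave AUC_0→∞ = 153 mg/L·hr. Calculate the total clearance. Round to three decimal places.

CL = F × Dose / AUC_0→∞
   = 0.58 × 150 / 153 = 0.568627 L/hr

CL = 0.569 L/hr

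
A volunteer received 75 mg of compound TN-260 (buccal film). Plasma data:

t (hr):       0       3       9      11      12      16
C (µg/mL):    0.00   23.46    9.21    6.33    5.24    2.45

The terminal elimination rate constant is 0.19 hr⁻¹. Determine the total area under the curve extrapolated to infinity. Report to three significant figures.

AUC = 183 µg/mL·hr

Trapezoidal AUC_0→16:
  [0→3]: (0.00+23.46)/2 × 3 = 35.19
  [3→9]: (23.46+9.21)/2 × 6 = 98.01
  [9→11]: (9.21+6.33)/2 × 2 = 15.54
  [11→12]: (6.33+5.24)/2 × 1 = 5.785
  [12→16]: (5.24+2.45)/2 × 4 = 15.38
  Sum = 169.905 µg/mL·hr
Extrapolated tail: C_last / k_e = 2.45 / 0.19 = 12.895
AUC_0→∞ = 169.905 + 12.895 = 182.8 µg/mL·hr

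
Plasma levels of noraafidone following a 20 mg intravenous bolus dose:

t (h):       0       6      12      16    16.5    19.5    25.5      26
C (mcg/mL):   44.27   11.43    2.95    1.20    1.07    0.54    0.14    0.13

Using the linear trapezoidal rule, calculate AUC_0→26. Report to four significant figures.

Trapezoidal AUC_0→26:
  [0→6]: (44.27+11.43)/2 × 6 = 167.1
  [6→12]: (11.43+2.95)/2 × 6 = 43.14
  [12→16]: (2.95+1.20)/2 × 4 = 8.3
  [16→16.5]: (1.20+1.07)/2 × 0.5 = 0.5675
  [16.5→19.5]: (1.07+0.54)/2 × 3 = 2.415
  [19.5→25.5]: (0.54+0.14)/2 × 6 = 2.04
  [25.5→26]: (0.14+0.13)/2 × 0.5 = 0.0675
  Sum = 223.63 mcg/mL·h

AUC = 223.6 mcg/mL·h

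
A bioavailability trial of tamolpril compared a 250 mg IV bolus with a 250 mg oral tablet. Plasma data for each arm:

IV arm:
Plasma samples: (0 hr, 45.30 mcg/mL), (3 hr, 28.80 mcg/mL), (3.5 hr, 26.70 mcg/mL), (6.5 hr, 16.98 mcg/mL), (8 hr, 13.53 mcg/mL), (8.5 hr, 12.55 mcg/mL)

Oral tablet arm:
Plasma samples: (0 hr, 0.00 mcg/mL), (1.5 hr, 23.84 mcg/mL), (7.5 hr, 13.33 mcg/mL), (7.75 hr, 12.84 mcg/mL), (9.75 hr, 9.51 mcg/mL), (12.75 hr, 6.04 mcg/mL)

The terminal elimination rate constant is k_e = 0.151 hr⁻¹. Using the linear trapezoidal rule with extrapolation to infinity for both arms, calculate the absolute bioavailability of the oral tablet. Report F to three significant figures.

F = 0.720

Trapezoidal AUC_0→8.5 (IV):
  [0→3]: (45.30+28.80)/2 × 3 = 111.15
  [3→3.5]: (28.80+26.70)/2 × 0.5 = 13.875
  [3.5→6.5]: (26.70+16.98)/2 × 3 = 65.52
  [6.5→8]: (16.98+13.53)/2 × 1.5 = 22.8825
  [8→8.5]: (13.53+12.55)/2 × 0.5 = 6.52
  Sum = 219.9475 mcg/mL·hr
IV tail: 12.55/0.151 = 83.113; AUC_iv,0→∞ = 219.9475 + 83.113 = 303.0605 mcg/mL·hr
Trapezoidal AUC_0→12.75 (oral tablet):
  [0→1.5]: (0.00+23.84)/2 × 1.5 = 17.88
  [1.5→7.5]: (23.84+13.33)/2 × 6 = 111.51
  [7.5→7.75]: (13.33+12.84)/2 × 0.25 = 3.27125
  [7.75→9.75]: (12.84+9.51)/2 × 2 = 22.35
  [9.75→12.75]: (9.51+6.04)/2 × 3 = 23.325
  Sum = 178.33625 mcg/mL·hr
oral tablet tail: 6.04/0.151 = 40.000; AUC_ev,0→∞ = 178.33625 + 40.000 = 218.33625 mcg/mL·hr
F = (AUC_ev/D_ev)/(AUC_iv/D_iv) = (218.33625/250)/(303.0605/250) = 0.873345/1.212242 = 0.7204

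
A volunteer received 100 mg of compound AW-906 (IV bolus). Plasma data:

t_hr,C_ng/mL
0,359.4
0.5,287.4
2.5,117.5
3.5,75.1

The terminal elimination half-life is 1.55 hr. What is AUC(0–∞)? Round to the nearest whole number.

Trapezoidal AUC_0→3.5:
  [0→0.5]: (359.4+287.4)/2 × 0.5 = 161.7
  [0.5→2.5]: (287.4+117.5)/2 × 2 = 404.9
  [2.5→3.5]: (117.5+75.1)/2 × 1 = 96.3
  Sum = 662.9 ng/mL·hr
k_e = ln2 / t½ = 0.693147 / 1.55 = 0.4472 hr^-1
Extrapolated tail: C_last / k_e = 75.1 / 0.4472 = 167.934
AUC_0→∞ = 662.9 + 167.934 = 830.834 ng/mL·hr

AUC = 831 ng/mL·hr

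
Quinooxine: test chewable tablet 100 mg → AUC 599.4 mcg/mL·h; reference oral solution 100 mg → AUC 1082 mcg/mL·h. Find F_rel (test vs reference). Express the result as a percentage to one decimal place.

F_rel = 55.4%

F_rel = (AUC_test/D_test) / (AUC_ref/D_ref)
      = (599.4/100) / (1082/100)
      = 5.994 / 10.82 = 0.5540 = 55.40%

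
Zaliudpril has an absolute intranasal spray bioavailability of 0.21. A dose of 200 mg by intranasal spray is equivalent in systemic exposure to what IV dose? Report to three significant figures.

D_iv = 42.0 mg

Systemic exposure from an extravascular dose = F × D_ev, so the equivalent IV dose is F × D_ev.
D_iv = F × D_ev = 0.21 × 200 = 42 mg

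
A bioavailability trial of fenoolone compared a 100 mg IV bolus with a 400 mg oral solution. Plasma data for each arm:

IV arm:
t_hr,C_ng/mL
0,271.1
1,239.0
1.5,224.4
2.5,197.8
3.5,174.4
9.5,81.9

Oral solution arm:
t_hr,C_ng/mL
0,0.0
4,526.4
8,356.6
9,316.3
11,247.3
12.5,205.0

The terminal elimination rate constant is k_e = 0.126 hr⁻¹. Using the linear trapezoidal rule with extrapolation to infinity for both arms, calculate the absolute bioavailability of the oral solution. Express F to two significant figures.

F = 0.65

Trapezoidal AUC_0→9.5 (IV):
  [0→1]: (271.1+239.0)/2 × 1 = 255.05
  [1→1.5]: (239.0+224.4)/2 × 0.5 = 115.85
  [1.5→2.5]: (224.4+197.8)/2 × 1 = 211.1
  [2.5→3.5]: (197.8+174.4)/2 × 1 = 186.1
  [3.5→9.5]: (174.4+81.9)/2 × 6 = 768.9
  Sum = 1537.0 ng/mL·hr
IV tail: 81.9/0.126 = 650.000; AUC_iv,0→∞ = 1537.0 + 650.000 = 2187.0 ng/mL·hr
Trapezoidal AUC_0→12.5 (oral solution):
  [0→4]: (0.0+526.4)/2 × 4 = 1052.8
  [4→8]: (526.4+356.6)/2 × 4 = 1766.0
  [8→9]: (356.6+316.3)/2 × 1 = 336.45
  [9→11]: (316.3+247.3)/2 × 2 = 563.6
  [11→12.5]: (247.3+205.0)/2 × 1.5 = 339.225
  Sum = 4058.075 ng/mL·hr
oral solution tail: 205.0/0.126 = 1626.984; AUC_ev,0→∞ = 4058.075 + 1626.984 = 5685.059 ng/mL·hr
F = (AUC_ev/D_ev)/(AUC_iv/D_iv) = (5685.059/400)/(2187.0/100) = 14.2126/21.87 = 0.6499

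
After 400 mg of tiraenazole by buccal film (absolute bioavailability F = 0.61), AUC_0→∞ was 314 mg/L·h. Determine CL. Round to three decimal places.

CL = 0.777 L/h

CL = F × Dose / AUC_0→∞
   = 0.61 × 400 / 314 = 0.77707 L/h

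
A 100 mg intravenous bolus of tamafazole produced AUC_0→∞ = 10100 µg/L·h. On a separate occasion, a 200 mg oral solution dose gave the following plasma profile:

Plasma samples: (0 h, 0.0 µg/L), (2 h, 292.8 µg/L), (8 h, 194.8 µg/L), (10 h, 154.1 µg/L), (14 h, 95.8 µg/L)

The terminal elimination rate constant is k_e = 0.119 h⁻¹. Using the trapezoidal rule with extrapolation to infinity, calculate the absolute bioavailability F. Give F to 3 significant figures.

Trapezoidal AUC_0→14 (oral solution):
  [0→2]: (0.0+292.8)/2 × 2 = 292.8
  [2→8]: (292.8+194.8)/2 × 6 = 1462.8
  [8→10]: (194.8+154.1)/2 × 2 = 348.9
  [10→14]: (154.1+95.8)/2 × 4 = 499.8
  Sum = 2604.3 µg/L·h
Tail: C_last/k_e = 95.8/0.119 = 805.042
AUC_0→∞ (oral solution) = 2604.3 + 805.042 = 3409.342 µg/L·h
F = (AUC_ev/D_ev)/(AUC_iv/D_iv) = (3409.342/200)/(10100/100) = 17.04671/101 = 0.1688

F = 0.169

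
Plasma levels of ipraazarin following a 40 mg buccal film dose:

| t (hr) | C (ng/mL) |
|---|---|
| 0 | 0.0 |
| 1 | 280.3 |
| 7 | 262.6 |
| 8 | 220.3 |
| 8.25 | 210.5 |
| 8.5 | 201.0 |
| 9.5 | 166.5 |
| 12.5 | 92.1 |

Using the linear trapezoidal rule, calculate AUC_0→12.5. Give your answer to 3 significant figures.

AUC = 2690 ng/mL·hr

Trapezoidal AUC_0→12.5:
  [0→1]: (0.0+280.3)/2 × 1 = 140.15
  [1→7]: (280.3+262.6)/2 × 6 = 1628.7
  [7→8]: (262.6+220.3)/2 × 1 = 241.45
  [8→8.25]: (220.3+210.5)/2 × 0.25 = 53.85
  [8.25→8.5]: (210.5+201.0)/2 × 0.25 = 51.4375
  [8.5→9.5]: (201.0+166.5)/2 × 1 = 183.75
  [9.5→12.5]: (166.5+92.1)/2 × 3 = 387.9
  Sum = 2687.2375 ng/mL·hr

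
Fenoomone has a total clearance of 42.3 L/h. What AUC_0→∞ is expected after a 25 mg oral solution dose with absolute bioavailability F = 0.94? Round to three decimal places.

AUC = 0.556 mg/L·h

AUC_0→∞ = F × Dose / CL
        = 0.94 × 25 / 42.3 = 0.555556 mg/L·h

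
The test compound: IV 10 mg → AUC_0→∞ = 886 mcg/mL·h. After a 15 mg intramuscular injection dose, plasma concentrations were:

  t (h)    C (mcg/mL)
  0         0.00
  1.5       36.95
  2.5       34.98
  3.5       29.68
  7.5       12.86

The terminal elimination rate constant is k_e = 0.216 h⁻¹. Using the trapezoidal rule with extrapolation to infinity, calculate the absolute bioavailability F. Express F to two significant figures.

Trapezoidal AUC_0→7.5 (intramuscular injection):
  [0→1.5]: (0.00+36.95)/2 × 1.5 = 27.7125
  [1.5→2.5]: (36.95+34.98)/2 × 1 = 35.965
  [2.5→3.5]: (34.98+29.68)/2 × 1 = 32.33
  [3.5→7.5]: (29.68+12.86)/2 × 4 = 85.08
  Sum = 181.0875 mcg/mL·h
Tail: C_last/k_e = 12.86/0.216 = 59.537
AUC_0→∞ (intramuscular injection) = 181.0875 + 59.537 = 240.6245 mcg/mL·h
F = (AUC_ev/D_ev)/(AUC_iv/D_iv) = (240.6245/15)/(886/10) = 16.0416/88.6 = 0.1811

F = 0.18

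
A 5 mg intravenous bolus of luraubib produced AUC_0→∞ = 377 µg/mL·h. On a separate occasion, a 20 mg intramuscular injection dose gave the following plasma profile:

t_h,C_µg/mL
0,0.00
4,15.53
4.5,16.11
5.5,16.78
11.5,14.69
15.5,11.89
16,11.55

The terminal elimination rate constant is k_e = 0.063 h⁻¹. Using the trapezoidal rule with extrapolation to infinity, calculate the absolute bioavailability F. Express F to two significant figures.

F = 0.26

Trapezoidal AUC_0→16 (intramuscular injection):
  [0→4]: (0.00+15.53)/2 × 4 = 31.06
  [4→4.5]: (15.53+16.11)/2 × 0.5 = 7.91
  [4.5→5.5]: (16.11+16.78)/2 × 1 = 16.445
  [5.5→11.5]: (16.78+14.69)/2 × 6 = 94.41
  [11.5→15.5]: (14.69+11.89)/2 × 4 = 53.16
  [15.5→16]: (11.89+11.55)/2 × 0.5 = 5.86
  Sum = 208.845 µg/mL·h
Tail: C_last/k_e = 11.55/0.063 = 183.333
AUC_0→∞ (intramuscular injection) = 208.845 + 183.333 = 392.178 µg/mL·h
F = (AUC_ev/D_ev)/(AUC_iv/D_iv) = (392.178/20)/(377/5) = 19.6089/75.4 = 0.2601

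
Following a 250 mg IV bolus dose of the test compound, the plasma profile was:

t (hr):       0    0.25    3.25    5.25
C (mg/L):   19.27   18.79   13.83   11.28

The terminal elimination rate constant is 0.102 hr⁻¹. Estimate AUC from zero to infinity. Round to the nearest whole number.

Trapezoidal AUC_0→5.25:
  [0→0.25]: (19.27+18.79)/2 × 0.25 = 4.7575
  [0.25→3.25]: (18.79+13.83)/2 × 3 = 48.93
  [3.25→5.25]: (13.83+11.28)/2 × 2 = 25.11
  Sum = 78.7975 mg/L·hr
Extrapolated tail: C_last / k_e = 11.28 / 0.102 = 110.588
AUC_0→∞ = 78.7975 + 110.588 = 189.3855 mg/L·hr

AUC = 189 mg/L·hr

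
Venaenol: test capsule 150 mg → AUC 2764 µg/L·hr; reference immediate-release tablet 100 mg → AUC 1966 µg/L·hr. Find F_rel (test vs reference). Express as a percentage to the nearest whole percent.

F_rel = (AUC_test/D_test) / (AUC_ref/D_ref)
      = (2764/150) / (1966/100)
      = 18.4267 / 19.66 = 0.9373 = 93.73%

F_rel = 94%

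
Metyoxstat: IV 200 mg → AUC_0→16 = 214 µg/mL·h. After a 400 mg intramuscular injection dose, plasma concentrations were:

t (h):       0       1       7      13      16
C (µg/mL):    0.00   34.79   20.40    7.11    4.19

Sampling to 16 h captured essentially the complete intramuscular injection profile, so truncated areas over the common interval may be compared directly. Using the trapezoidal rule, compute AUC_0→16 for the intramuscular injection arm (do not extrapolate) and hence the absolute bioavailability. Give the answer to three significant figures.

Trapezoidal AUC_0→16 (intramuscular injection):
  [0→1]: (0.00+34.79)/2 × 1 = 17.395
  [1→7]: (34.79+20.40)/2 × 6 = 165.57
  [7→13]: (20.40+7.11)/2 × 6 = 82.53
  [13→16]: (7.11+4.19)/2 × 3 = 16.95
  Sum = 282.445 µg/mL·h
F = (AUC_ev/D_ev)/(AUC_iv/D_iv) = (282.445/400)/(214/200) = 0.7061125/1.07 = 0.6599

F = 0.660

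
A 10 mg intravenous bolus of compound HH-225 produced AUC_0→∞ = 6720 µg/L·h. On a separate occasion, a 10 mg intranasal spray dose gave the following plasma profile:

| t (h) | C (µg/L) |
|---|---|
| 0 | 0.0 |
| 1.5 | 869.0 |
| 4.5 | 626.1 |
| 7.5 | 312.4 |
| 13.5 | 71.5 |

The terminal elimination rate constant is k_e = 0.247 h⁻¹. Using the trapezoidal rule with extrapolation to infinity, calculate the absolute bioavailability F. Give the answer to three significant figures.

Trapezoidal AUC_0→13.5 (intranasal spray):
  [0→1.5]: (0.0+869.0)/2 × 1.5 = 651.75
  [1.5→4.5]: (869.0+626.1)/2 × 3 = 2242.65
  [4.5→7.5]: (626.1+312.4)/2 × 3 = 1407.75
  [7.5→13.5]: (312.4+71.5)/2 × 6 = 1151.7
  Sum = 5453.85 µg/L·h
Tail: C_last/k_e = 71.5/0.247 = 289.474
AUC_0→∞ (intranasal spray) = 5453.85 + 289.474 = 5743.324 µg/L·h
F = (AUC_ev/D_ev)/(AUC_iv/D_iv) = (5743.324/10)/(6720/10) = 574.3324/672 = 0.8547

F = 0.855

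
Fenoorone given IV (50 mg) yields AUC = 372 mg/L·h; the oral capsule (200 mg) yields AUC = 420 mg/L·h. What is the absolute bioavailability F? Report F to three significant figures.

F = 0.282

F = (AUC_ev / D_ev) / (AUC_iv / D_iv)
  = (420/200) / (372/50)
  = 2.1 / 7.44 = 0.2823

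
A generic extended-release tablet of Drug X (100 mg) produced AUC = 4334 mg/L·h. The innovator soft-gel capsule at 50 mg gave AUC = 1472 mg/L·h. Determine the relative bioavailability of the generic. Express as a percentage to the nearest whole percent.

F_rel = 147%

F_rel = (AUC_test/D_test) / (AUC_ref/D_ref)
      = (4334/100) / (1472/50)
      = 43.34 / 29.44 = 1.4721 = 147.21%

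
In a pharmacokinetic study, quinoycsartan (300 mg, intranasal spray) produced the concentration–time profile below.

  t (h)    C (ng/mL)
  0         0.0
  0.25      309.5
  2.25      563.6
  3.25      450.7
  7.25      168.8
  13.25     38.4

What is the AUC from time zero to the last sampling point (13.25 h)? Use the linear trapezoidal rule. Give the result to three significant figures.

AUC = 3280 ng/mL·h

Trapezoidal AUC_0→13.25:
  [0→0.25]: (0.0+309.5)/2 × 0.25 = 38.6875
  [0.25→2.25]: (309.5+563.6)/2 × 2 = 873.1
  [2.25→3.25]: (563.6+450.7)/2 × 1 = 507.15
  [3.25→7.25]: (450.7+168.8)/2 × 4 = 1239.0
  [7.25→13.25]: (168.8+38.4)/2 × 6 = 621.6
  Sum = 3279.5375 ng/mL·h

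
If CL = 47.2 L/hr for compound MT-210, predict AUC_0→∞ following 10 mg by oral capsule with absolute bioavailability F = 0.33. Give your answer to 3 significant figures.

AUC_0→∞ = F × Dose / CL
        = 0.33 × 10 / 47.2 = 0.0699153 mg/L·hr

AUC = 0.0699 mg/L·hr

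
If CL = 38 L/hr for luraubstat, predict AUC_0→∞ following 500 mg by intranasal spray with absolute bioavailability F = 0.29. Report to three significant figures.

AUC = 3.82 mg/L·hr

AUC_0→∞ = F × Dose / CL
        = 0.29 × 500 / 38 = 3.81579 mg/L·hr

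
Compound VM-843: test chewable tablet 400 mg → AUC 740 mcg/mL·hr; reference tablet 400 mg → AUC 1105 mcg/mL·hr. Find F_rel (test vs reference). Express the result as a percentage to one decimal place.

F_rel = (AUC_test/D_test) / (AUC_ref/D_ref)
      = (740/400) / (1105/400)
      = 1.85 / 2.7625 = 0.6697 = 66.97%

F_rel = 67.0%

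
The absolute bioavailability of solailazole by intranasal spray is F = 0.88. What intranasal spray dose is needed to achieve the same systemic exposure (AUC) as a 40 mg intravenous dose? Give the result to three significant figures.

D_intranasal = 45.5 mg

For equal systemic exposure: F × D_ev = D_iv
D_ev = D_iv / F = 40 / 0.88 = 45.4545 mg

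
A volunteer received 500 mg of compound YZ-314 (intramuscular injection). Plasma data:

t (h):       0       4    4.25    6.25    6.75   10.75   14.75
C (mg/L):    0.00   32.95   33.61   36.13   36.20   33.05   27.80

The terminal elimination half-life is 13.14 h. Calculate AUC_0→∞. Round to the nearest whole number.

AUC = 949 mg/L·h

Trapezoidal AUC_0→14.75:
  [0→4]: (0.00+32.95)/2 × 4 = 65.9
  [4→4.25]: (32.95+33.61)/2 × 0.25 = 8.32
  [4.25→6.25]: (33.61+36.13)/2 × 2 = 69.74
  [6.25→6.75]: (36.13+36.20)/2 × 0.5 = 18.0825
  [6.75→10.75]: (36.20+33.05)/2 × 4 = 138.5
  [10.75→14.75]: (33.05+27.80)/2 × 4 = 121.7
  Sum = 422.2425 mg/L·h
k_e = ln2 / t½ = 0.693147 / 13.14 = 0.0528 h^-1
Extrapolated tail: C_last / k_e = 27.80 / 0.0528 = 526.515
AUC_0→∞ = 422.2425 + 526.515 = 948.7575 mg/L·h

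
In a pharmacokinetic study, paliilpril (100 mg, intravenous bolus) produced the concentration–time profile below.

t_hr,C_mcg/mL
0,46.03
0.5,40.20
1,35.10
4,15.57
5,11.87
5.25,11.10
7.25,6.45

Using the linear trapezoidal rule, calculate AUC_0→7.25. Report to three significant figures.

AUC = 151 mcg/mL·hr

Trapezoidal AUC_0→7.25:
  [0→0.5]: (46.03+40.20)/2 × 0.5 = 21.5575
  [0.5→1]: (40.20+35.10)/2 × 0.5 = 18.825
  [1→4]: (35.10+15.57)/2 × 3 = 76.005
  [4→5]: (15.57+11.87)/2 × 1 = 13.72
  [5→5.25]: (11.87+11.10)/2 × 0.25 = 2.87125
  [5.25→7.25]: (11.10+6.45)/2 × 2 = 17.55
  Sum = 150.52875 mcg/mL·hr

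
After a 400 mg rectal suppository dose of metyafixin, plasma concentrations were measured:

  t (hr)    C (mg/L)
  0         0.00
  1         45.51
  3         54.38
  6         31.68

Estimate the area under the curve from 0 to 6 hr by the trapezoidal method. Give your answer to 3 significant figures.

AUC = 252 mg/L·hr

Trapezoidal AUC_0→6:
  [0→1]: (0.00+45.51)/2 × 1 = 22.755
  [1→3]: (45.51+54.38)/2 × 2 = 99.89
  [3→6]: (54.38+31.68)/2 × 3 = 129.09
  Sum = 251.735 mg/L·hr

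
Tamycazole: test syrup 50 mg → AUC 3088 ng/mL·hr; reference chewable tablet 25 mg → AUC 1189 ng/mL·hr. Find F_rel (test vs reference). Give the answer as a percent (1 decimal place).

F_rel = 129.9%

F_rel = (AUC_test/D_test) / (AUC_ref/D_ref)
      = (3088/50) / (1189/25)
      = 61.76 / 47.56 = 1.2986 = 129.86%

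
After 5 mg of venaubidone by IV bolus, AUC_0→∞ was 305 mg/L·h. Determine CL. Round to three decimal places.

CL = Dose_iv / AUC_0→∞
   = 5 / 305 = 0.0163934 L/h

CL = 0.016 L/h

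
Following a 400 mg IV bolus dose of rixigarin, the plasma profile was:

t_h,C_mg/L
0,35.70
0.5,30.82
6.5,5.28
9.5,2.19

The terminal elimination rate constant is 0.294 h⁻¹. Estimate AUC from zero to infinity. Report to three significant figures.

Trapezoidal AUC_0→9.5:
  [0→0.5]: (35.70+30.82)/2 × 0.5 = 16.63
  [0.5→6.5]: (30.82+5.28)/2 × 6 = 108.3
  [6.5→9.5]: (5.28+2.19)/2 × 3 = 11.205
  Sum = 136.135 mg/L·h
Extrapolated tail: C_last / k_e = 2.19 / 0.294 = 7.449
AUC_0→∞ = 136.135 + 7.449 = 143.584 mg/L·h

AUC = 144 mg/L·h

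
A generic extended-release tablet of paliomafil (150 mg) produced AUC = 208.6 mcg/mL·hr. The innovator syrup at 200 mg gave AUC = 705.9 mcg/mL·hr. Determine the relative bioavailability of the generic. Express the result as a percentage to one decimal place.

F_rel = (AUC_test/D_test) / (AUC_ref/D_ref)
      = (208.6/150) / (705.9/200)
      = 1.39067 / 3.5295 = 0.3940 = 39.40%

F_rel = 39.4%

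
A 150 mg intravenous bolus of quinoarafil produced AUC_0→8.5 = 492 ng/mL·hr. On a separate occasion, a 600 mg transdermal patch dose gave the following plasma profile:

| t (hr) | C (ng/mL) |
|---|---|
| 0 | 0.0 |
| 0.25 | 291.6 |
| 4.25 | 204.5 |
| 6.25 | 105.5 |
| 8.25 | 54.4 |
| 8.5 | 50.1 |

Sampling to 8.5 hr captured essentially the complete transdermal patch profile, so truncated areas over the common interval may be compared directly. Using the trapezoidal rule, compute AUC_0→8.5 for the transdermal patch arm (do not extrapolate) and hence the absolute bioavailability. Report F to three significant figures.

F = 0.768

Trapezoidal AUC_0→8.5 (transdermal patch):
  [0→0.25]: (0.0+291.6)/2 × 0.25 = 36.45
  [0.25→4.25]: (291.6+204.5)/2 × 4 = 992.2
  [4.25→6.25]: (204.5+105.5)/2 × 2 = 310.0
  [6.25→8.25]: (105.5+54.4)/2 × 2 = 159.9
  [8.25→8.5]: (54.4+50.1)/2 × 0.25 = 13.0625
  Sum = 1511.6125 ng/mL·hr
F = (AUC_ev/D_ev)/(AUC_iv/D_iv) = (1511.6125/600)/(492/150) = 2.51935/3.28 = 0.7681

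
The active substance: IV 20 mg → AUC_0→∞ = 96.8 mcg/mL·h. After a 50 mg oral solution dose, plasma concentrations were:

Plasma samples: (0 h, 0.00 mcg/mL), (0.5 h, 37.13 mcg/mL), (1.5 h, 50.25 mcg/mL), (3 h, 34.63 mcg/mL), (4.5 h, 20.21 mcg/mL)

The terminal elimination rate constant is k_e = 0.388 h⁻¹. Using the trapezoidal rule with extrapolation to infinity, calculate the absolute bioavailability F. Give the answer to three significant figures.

F = 0.867

Trapezoidal AUC_0→4.5 (oral solution):
  [0→0.5]: (0.00+37.13)/2 × 0.5 = 9.2825
  [0.5→1.5]: (37.13+50.25)/2 × 1 = 43.69
  [1.5→3]: (50.25+34.63)/2 × 1.5 = 63.66
  [3→4.5]: (34.63+20.21)/2 × 1.5 = 41.13
  Sum = 157.7625 mcg/mL·h
Tail: C_last/k_e = 20.21/0.388 = 52.088
AUC_0→∞ (oral solution) = 157.7625 + 52.088 = 209.8505 mcg/mL·h
F = (AUC_ev/D_ev)/(AUC_iv/D_iv) = (209.8505/50)/(96.8/20) = 4.19701/4.84 = 0.8672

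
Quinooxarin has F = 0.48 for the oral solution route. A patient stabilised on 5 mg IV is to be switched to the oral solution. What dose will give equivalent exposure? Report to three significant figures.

D_oral = 10.4 mg

For equal systemic exposure: F × D_ev = D_iv
D_ev = D_iv / F = 5 / 0.48 = 10.4167 mg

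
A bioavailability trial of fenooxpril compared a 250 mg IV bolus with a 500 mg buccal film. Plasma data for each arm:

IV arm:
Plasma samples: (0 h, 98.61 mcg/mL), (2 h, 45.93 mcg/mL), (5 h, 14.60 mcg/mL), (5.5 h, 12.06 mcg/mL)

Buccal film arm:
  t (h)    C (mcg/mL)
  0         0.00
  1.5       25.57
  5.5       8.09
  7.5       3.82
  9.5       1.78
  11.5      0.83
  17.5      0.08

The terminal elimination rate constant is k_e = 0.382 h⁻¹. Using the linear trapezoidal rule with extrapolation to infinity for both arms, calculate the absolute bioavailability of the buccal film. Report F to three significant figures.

F = 0.200

Trapezoidal AUC_0→5.5 (IV):
  [0→2]: (98.61+45.93)/2 × 2 = 144.54
  [2→5]: (45.93+14.60)/2 × 3 = 90.795
  [5→5.5]: (14.60+12.06)/2 × 0.5 = 6.665
  Sum = 242.0 mcg/mL·h
IV tail: 12.06/0.382 = 31.571; AUC_iv,0→∞ = 242.0 + 31.571 = 273.571 mcg/mL·h
Trapezoidal AUC_0→17.5 (buccal film):
  [0→1.5]: (0.00+25.57)/2 × 1.5 = 19.1775
  [1.5→5.5]: (25.57+8.09)/2 × 4 = 67.32
  [5.5→7.5]: (8.09+3.82)/2 × 2 = 11.91
  [7.5→9.5]: (3.82+1.78)/2 × 2 = 5.6
  [9.5→11.5]: (1.78+0.83)/2 × 2 = 2.61
  [11.5→17.5]: (0.83+0.08)/2 × 6 = 2.73
  Sum = 109.3475 mcg/mL·h
buccal film tail: 0.08/0.382 = 0.209; AUC_ev,0→∞ = 109.3475 + 0.209 = 109.5565 mcg/mL·h
F = (AUC_ev/D_ev)/(AUC_iv/D_iv) = (109.5565/500)/(273.571/250) = 0.219113/1.094284 = 0.2002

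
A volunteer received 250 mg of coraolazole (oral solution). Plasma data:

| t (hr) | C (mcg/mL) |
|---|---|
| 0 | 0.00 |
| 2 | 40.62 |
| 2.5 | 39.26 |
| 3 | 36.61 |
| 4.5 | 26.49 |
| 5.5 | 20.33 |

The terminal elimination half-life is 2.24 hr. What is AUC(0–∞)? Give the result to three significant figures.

AUC = 216 mcg/mL·hr

Trapezoidal AUC_0→5.5:
  [0→2]: (0.00+40.62)/2 × 2 = 40.62
  [2→2.5]: (40.62+39.26)/2 × 0.5 = 19.97
  [2.5→3]: (39.26+36.61)/2 × 0.5 = 18.9675
  [3→4.5]: (36.61+26.49)/2 × 1.5 = 47.325
  [4.5→5.5]: (26.49+20.33)/2 × 1 = 23.41
  Sum = 150.2925 mcg/mL·hr
k_e = ln2 / t½ = 0.693147 / 2.24 = 0.3094 hr^-1
Extrapolated tail: C_last / k_e = 20.33 / 0.3094 = 65.708
AUC_0→∞ = 150.2925 + 65.708 = 216.0005 mcg/mL·hr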